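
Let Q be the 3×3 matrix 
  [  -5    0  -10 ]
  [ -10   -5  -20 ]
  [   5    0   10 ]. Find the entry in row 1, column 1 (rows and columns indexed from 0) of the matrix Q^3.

Characteristic polynomial: t^3 - 25t = t(t - 5)(t + 5), so the eigenvalues are -5, 0, 5.
t=5: eigenvector (-1, -1, 1).
t=-5: eigenvector (0, 1, 0).
t=0: eigenvector (-2, 0, 1).
P = [[-1, 0, -2], [-1, 1, 0], [1, 0, 1]], D = diag(5, -5, 0), P⁻¹ = [[1, 0, 2], [1, 1, 2], [-1, 0, -1]].
Q³ = P·diag(125, -125, 0)·P⁻¹ = [[-125, 0, -250], [-250, -125, -500], [125, 0, 250]].
The requested entry is -125.

-125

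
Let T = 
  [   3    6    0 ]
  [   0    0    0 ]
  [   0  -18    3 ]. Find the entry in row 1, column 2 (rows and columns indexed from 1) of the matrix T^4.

162

Characteristic polynomial: s^3 - 6s^2 + 9s = s(s - 3)^2, so the eigenvalues are 0, 3, 3.
s=3: eigenvector (1, 0, -2).
s=0: eigenvector (-2, 1, 6).
s=3: eigenvector (0, 0, 1).
P = [[1, -2, 0], [0, 1, 0], [-2, 6, 1]], D = diag(3, 0, 3), P⁻¹ = [[1, 2, 0], [0, 1, 0], [2, -2, 1]].
T⁴ = P·diag(81, 0, 81)·P⁻¹ = [[81, 162, 0], [0, 0, 0], [0, -486, 81]].
The requested entry is 162.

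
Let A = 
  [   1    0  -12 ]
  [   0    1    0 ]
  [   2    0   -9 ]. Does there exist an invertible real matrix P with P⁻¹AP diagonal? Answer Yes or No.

Characteristic polynomial: p(λ) = λ^3 + 7λ^2 + 7λ - 15 = (λ - 1)(λ + 3)(λ + 5).
All 3 eigenvalues are distinct, so A is diagonalizable.

Yes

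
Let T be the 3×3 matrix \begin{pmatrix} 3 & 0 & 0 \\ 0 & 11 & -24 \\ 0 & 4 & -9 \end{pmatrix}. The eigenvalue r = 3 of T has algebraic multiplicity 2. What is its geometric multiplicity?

T − 3I = [[0, 0, 0], [0, 8, -24], [0, 4, -12]].
This matrix has rank 1, so its null space has dimension 3 − 1 = 2.

2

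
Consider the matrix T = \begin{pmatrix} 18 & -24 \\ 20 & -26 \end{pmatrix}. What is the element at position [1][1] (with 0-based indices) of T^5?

-46496

Characteristic polynomial: λ^2 + 8λ + 12 = (λ + 2)(λ + 6), so the eigenvalues are -6, -2.
λ=-2: eigenvector (6, 5).
λ=-6: eigenvector (1, 1).
P = [[6, 1], [5, 1]], D = diag(-2, -6), P⁻¹ = [[1, -1], [-5, 6]].
T⁵ = P·diag(-32, -7776)·P⁻¹ = [[38688, -46464], [38720, -46496]].
The requested entry is -46496.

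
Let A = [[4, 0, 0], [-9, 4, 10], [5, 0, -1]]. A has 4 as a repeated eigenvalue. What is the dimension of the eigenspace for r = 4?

A − 4I = [[0, 0, 0], [-9, 0, 10], [5, 0, -5]].
This matrix has rank 2, so its null space has dimension 3 − 2 = 1.

1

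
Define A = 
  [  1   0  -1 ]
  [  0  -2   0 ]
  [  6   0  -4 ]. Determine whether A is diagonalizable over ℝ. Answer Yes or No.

Yes

Characteristic polynomial: p(s) = s^3 + 5s^2 + 8s + 4 = (s + 1)(s + 2)^2.
s = -2 has algebraic multiplicity 2; rank(A + 2I) = 1, so geometric multiplicity = 2.
Every eigenvalue has geometric = algebraic multiplicity, so A is diagonalizable.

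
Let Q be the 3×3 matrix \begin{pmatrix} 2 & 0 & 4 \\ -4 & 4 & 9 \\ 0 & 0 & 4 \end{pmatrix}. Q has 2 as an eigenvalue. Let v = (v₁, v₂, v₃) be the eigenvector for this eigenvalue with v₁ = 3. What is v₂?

6

Q − 2I = [[0, 0, 4], [-4, 2, 9], [0, 0, 2]].
Solving (Q − 2I)v = 0 gives the eigenspace spanned by (3, 6, 0).
With v₁ = 3, v = (3, 6, 0), so v₂ = 6.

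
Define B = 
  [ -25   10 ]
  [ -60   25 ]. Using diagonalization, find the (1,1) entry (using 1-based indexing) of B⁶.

Characteristic polynomial: t^2 - 25 = (t - 5)(t + 5), so the eigenvalues are -5, 5.
t=-5: eigenvector (-1, -2).
t=5: eigenvector (1, 3).
P = [[-1, 1], [-2, 3]], D = diag(-5, 5), P⁻¹ = [[-3, 1], [-2, 1]].
B⁶ = P·diag(15625, 15625)·P⁻¹ = [[15625, 0], [0, 15625]].
The requested entry is 15625.

15625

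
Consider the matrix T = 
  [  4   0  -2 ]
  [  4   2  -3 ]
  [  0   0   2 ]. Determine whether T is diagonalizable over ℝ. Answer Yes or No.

No

Characteristic polynomial: p(r) = r^3 - 8r^2 + 20r - 16 = (r - 4)(r - 2)^2.
r = 2 has algebraic multiplicity 2; rank(T − 2I) = 2, so geometric multiplicity = 1.
Geometric multiplicity < algebraic multiplicity, so T is not diagonalizable.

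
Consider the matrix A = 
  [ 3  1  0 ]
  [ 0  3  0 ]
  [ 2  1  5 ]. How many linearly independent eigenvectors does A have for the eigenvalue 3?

1

A − 3I = [[0, 1, 0], [0, 0, 0], [2, 1, 2]].
This matrix has rank 2, so its null space has dimension 3 − 2 = 1.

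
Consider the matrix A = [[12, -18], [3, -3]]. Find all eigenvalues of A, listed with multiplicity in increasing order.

3, 6

Characteristic polynomial: p(t) = t^2 - 9t + 18 = (t - 6)(t - 3).
Roots (with multiplicity): 3, 6.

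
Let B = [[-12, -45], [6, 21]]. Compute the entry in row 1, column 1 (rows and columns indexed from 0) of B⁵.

Characteristic polynomial: λ^2 - 9λ + 18 = (λ - 6)(λ - 3), so the eigenvalues are 3, 6.
λ=6: eigenvector (5, -2).
λ=3: eigenvector (3, -1).
P = [[5, 3], [-2, -1]], D = diag(6, 3), P⁻¹ = [[-1, -3], [2, 5]].
B⁵ = P·diag(7776, 243)·P⁻¹ = [[-37422, -112995], [15066, 45441]].
The requested entry is 45441.

45441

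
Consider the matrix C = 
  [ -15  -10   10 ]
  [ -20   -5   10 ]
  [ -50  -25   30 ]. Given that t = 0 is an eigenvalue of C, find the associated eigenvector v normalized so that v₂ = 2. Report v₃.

5

C = [[-15, -10, 10], [-20, -5, 10], [-50, -25, 30]].
Solving (C)v = 0 gives the eigenspace spanned by (2, 2, 5).
With v₂ = 2, v = (2, 2, 5), so v₃ = 5.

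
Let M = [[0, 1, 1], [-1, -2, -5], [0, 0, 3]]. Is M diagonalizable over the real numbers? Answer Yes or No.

Characteristic polynomial: p(λ) = λ^3 - λ^2 - 5λ - 3 = (λ - 3)(λ + 1)^2.
λ = -1 has algebraic multiplicity 2; rank(M + 1I) = 2, so geometric multiplicity = 1.
Geometric multiplicity < algebraic multiplicity, so M is not diagonalizable.

No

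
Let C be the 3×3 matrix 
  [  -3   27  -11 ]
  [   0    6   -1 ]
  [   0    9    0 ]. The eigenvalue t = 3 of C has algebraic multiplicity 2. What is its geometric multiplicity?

C − 3I = [[-6, 27, -11], [0, 3, -1], [0, 9, -3]].
This matrix has rank 2, so its null space has dimension 3 − 2 = 1.

1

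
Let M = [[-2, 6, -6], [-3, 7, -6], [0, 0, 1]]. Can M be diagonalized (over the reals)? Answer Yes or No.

Yes

Characteristic polynomial: p(s) = s^3 - 6s^2 + 9s - 4 = (s - 4)(s - 1)^2.
s = 1 has algebraic multiplicity 2; rank(M − 1I) = 1, so geometric multiplicity = 2.
Every eigenvalue has geometric = algebraic multiplicity, so M is diagonalizable.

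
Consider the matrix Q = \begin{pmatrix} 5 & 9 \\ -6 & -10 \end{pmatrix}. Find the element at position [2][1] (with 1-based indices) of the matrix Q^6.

Characteristic polynomial: μ^2 + 5μ + 4 = (μ + 1)(μ + 4), so the eigenvalues are -4, -1.
μ=-4: eigenvector (-1, 1).
μ=-1: eigenvector (-3, 2).
P = [[-1, -3], [1, 2]], D = diag(-4, -1), P⁻¹ = [[2, 3], [-1, -1]].
Q⁶ = P·diag(4096, 1)·P⁻¹ = [[-8189, -12285], [8190, 12286]].
The requested entry is 8190.

8190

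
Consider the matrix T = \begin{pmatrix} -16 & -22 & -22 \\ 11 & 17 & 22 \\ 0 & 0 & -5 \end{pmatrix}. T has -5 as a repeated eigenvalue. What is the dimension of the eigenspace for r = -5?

T + 5I = [[-11, -22, -22], [11, 22, 22], [0, 0, 0]].
This matrix has rank 1, so its null space has dimension 3 − 1 = 2.

2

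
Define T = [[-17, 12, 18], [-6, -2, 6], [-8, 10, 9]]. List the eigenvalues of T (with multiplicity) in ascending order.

-6, -5, 1

Characteristic polynomial: p(r) = r^3 + 10r^2 + 19r - 30 = (r - 1)(r + 5)(r + 6).
Roots (with multiplicity): -6, -5, 1.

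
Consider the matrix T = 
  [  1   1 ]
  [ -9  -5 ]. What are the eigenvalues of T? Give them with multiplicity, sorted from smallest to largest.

-2, -2

Characteristic polynomial: p(μ) = μ^2 + 4μ + 4 = (μ + 2)^2.
Roots (with multiplicity): -2, -2.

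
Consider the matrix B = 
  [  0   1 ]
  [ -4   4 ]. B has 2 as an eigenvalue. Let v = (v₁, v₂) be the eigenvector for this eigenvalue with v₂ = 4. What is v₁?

B − 2I = [[-2, 1], [-4, 2]].
Solving (B − 2I)v = 0 gives the eigenspace spanned by (2, 4).
With v₂ = 4, v = (2, 4), so v₁ = 2.

2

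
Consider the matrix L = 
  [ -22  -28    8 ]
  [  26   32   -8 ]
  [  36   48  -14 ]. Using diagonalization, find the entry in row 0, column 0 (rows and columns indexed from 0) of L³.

-568

Characteristic polynomial: t^3 + 4t^2 - 20t - 48 = (t - 4)(t + 2)(t + 6), so the eigenvalues are -6, -2, 4.
t=-2: eigenvector (1, -1, -1).
t=4: eigenvector (-2, 3, 4).
t=-6: eigenvector (-2, 2, 3).
P = [[1, -2, -2], [-1, 3, 2], [-1, 4, 3]], D = diag(-2, 4, -6), P⁻¹ = [[1, -2, 2], [1, 1, 0], [-1, -2, 1]].
L³ = P·diag(-8, 64, -216)·P⁻¹ = [[-568, -976, 416], [632, 1040, -416], [912, 1536, -632]].
The requested entry is -568.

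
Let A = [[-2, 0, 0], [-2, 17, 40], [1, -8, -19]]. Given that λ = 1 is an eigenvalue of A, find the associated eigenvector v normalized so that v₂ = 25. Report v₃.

-10

A − 1I = [[-3, 0, 0], [-2, 16, 40], [1, -8, -20]].
Solving (A − 1I)v = 0 gives the eigenspace spanned by (0, 25, -10).
With v₂ = 25, v = (0, 25, -10), so v₃ = -10.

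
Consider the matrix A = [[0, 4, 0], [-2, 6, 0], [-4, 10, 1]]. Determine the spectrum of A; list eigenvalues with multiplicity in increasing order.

1, 2, 4

Characteristic polynomial: p(r) = r^3 - 7r^2 + 14r - 8 = (r - 4)(r - 2)(r - 1).
Roots (with multiplicity): 1, 2, 4.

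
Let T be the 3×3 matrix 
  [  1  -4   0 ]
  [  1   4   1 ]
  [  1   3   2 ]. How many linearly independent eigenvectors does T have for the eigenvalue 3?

1

T − 3I = [[-2, -4, 0], [1, 1, 1], [1, 3, -1]].
This matrix has rank 2, so its null space has dimension 3 − 2 = 1.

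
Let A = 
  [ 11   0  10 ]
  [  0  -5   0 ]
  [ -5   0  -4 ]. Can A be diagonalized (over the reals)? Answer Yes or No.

Yes

Characteristic polynomial: p(λ) = λ^3 - 2λ^2 - 29λ + 30 = (λ - 6)(λ - 1)(λ + 5).
All 3 eigenvalues are distinct, so A is diagonalizable.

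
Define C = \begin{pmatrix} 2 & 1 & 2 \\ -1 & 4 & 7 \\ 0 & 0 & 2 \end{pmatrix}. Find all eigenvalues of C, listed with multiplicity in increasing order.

Characteristic polynomial: p(t) = t^3 - 8t^2 + 21t - 18 = (t - 3)^2(t - 2).
Roots (with multiplicity): 2, 3, 3.

2, 3, 3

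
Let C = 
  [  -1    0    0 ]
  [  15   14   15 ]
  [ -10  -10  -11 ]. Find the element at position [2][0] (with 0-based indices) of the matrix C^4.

Characteristic polynomial: μ^3 - 2μ^2 - 7μ - 4 = (μ - 4)(μ + 1)^2, so the eigenvalues are -1, -1, 4.
μ=-1: eigenvector (0, -1, 1).
μ=4: eigenvector (0, 3, -2).
μ=-1: eigenvector (1, -3, 2).
P = [[0, 0, 1], [-1, 3, -3], [1, -2, 2]], D = diag(-1, 4, -1), P⁻¹ = [[0, 2, 3], [1, 1, 1], [1, 0, 0]].
C⁴ = P·diag(1, 256, 1)·P⁻¹ = [[1, 0, 0], [765, 766, 765], [-510, -510, -509]].
The requested entry is -510.

-510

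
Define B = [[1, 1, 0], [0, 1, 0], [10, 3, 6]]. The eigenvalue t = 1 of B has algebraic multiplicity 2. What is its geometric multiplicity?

B − 1I = [[0, 1, 0], [0, 0, 0], [10, 3, 5]].
This matrix has rank 2, so its null space has dimension 3 − 2 = 1.

1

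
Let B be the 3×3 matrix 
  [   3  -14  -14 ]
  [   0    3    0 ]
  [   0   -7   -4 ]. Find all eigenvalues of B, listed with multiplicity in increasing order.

-4, 3, 3

Characteristic polynomial: p(μ) = μ^3 - 2μ^2 - 15μ + 36 = (μ - 3)^2(μ + 4).
Roots (with multiplicity): -4, 3, 3.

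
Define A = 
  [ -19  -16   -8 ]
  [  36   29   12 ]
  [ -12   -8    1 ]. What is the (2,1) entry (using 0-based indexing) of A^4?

Characteristic polynomial: μ^3 - 11μ^2 + 35μ - 25 = (μ - 5)^2(μ - 1), so the eigenvalues are 1, 5, 5.
μ=5: eigenvector (3, -5, 1).
μ=5: eigenvector (2, -3, 0).
μ=1: eigenvector (2, -3, 1).
P = [[3, 2, 2], [-5, -3, -3], [1, 0, 1]], D = diag(5, 5, 1), P⁻¹ = [[-3, -2, 0], [2, 1, -1], [3, 2, 1]].
A⁴ = P·diag(625, 625, 1)·P⁻¹ = [[-3119, -2496, -1248], [5616, 4369, 1872], [-1872, -1248, 1]].
The requested entry is -1248.

-1248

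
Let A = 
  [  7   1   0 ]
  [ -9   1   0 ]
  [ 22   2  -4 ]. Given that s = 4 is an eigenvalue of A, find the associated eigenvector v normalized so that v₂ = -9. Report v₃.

6

A − 4I = [[3, 1, 0], [-9, -3, 0], [22, 2, -8]].
Solving (A − 4I)v = 0 gives the eigenspace spanned by (3, -9, 6).
With v₂ = -9, v = (3, -9, 6), so v₃ = 6.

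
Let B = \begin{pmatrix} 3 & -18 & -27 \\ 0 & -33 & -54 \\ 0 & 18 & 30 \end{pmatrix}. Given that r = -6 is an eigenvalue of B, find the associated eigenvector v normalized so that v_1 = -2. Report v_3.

B + 6I = [[9, -18, -27], [0, -27, -54], [0, 18, 36]].
Solving (B + 6I)v = 0 gives the eigenspace spanned by (-2, -4, 2).
With v_1 = -2, v = (-2, -4, 2), so v_3 = 2.

2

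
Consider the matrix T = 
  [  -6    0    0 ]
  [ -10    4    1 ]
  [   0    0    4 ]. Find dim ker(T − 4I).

T − 4I = [[-10, 0, 0], [-10, 0, 1], [0, 0, 0]].
This matrix has rank 2, so its null space has dimension 3 − 2 = 1.

1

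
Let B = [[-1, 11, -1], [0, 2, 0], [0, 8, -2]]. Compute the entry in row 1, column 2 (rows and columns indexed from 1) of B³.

Characteristic polynomial: t^3 + t^2 - 4t - 4 = (t - 2)(t + 1)(t + 2), so the eigenvalues are -2, -1, 2.
t=2: eigenvector (3, 1, 2).
t=-1: eigenvector (1, 0, 0).
t=-2: eigenvector (1, 0, 1).
P = [[3, 1, 1], [1, 0, 0], [2, 0, 1]], D = diag(2, -1, -2), P⁻¹ = [[0, 1, 0], [1, -1, -1], [0, -2, 1]].
B³ = P·diag(8, -1, -8)·P⁻¹ = [[-1, 41, -7], [0, 8, 0], [0, 32, -8]].
The requested entry is 41.

41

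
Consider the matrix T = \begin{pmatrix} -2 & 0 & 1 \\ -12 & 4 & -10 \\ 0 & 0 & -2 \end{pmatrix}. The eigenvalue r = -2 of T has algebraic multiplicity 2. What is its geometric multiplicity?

T + 2I = [[0, 0, 1], [-12, 6, -10], [0, 0, 0]].
This matrix has rank 2, so its null space has dimension 3 − 2 = 1.

1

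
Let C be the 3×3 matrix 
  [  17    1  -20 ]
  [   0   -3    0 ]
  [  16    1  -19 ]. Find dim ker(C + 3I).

1

C + 3I = [[20, 1, -20], [0, 0, 0], [16, 1, -16]].
This matrix has rank 2, so its null space has dimension 3 − 2 = 1.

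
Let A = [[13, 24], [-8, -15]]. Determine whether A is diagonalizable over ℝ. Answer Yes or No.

Yes

Characteristic polynomial: p(r) = r^2 + 2r - 3 = (r - 1)(r + 3).
All 2 eigenvalues are distinct, so A is diagonalizable.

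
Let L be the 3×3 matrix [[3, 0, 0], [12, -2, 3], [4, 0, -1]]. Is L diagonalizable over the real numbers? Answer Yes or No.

Characteristic polynomial: p(μ) = μ^3 - 7μ - 6 = (μ - 3)(μ + 1)(μ + 2).
All 3 eigenvalues are distinct, so L is diagonalizable.

Yes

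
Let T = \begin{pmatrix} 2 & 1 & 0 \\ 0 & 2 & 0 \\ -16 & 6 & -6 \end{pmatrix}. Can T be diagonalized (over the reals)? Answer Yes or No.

No

Characteristic polynomial: p(s) = s^3 + 2s^2 - 20s + 24 = (s - 2)^2(s + 6).
s = 2 has algebraic multiplicity 2; rank(T − 2I) = 2, so geometric multiplicity = 1.
Geometric multiplicity < algebraic multiplicity, so T is not diagonalizable.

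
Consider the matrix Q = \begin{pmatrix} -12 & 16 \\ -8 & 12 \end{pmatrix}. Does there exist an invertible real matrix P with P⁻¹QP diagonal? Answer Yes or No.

Characteristic polynomial: p(r) = r^2 - 16 = (r - 4)(r + 4).
All 2 eigenvalues are distinct, so Q is diagonalizable.

Yes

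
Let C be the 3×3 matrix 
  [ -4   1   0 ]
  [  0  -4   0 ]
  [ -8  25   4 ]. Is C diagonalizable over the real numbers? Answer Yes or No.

Characteristic polynomial: p(s) = s^3 + 4s^2 - 16s - 64 = (s - 4)(s + 4)^2.
s = -4 has algebraic multiplicity 2; rank(C + 4I) = 2, so geometric multiplicity = 1.
Geometric multiplicity < algebraic multiplicity, so C is not diagonalizable.

No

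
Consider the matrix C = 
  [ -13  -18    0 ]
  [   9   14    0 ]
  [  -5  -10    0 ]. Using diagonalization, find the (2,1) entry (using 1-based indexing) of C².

9

Characteristic polynomial: μ^3 - μ^2 - 20μ = μ(μ - 5)(μ + 4), so the eigenvalues are -4, 0, 5.
μ=5: eigenvector (1, -1, 1).
μ=-4: eigenvector (2, -1, 0).
μ=0: eigenvector (0, 0, 1).
P = [[1, 2, 0], [-1, -1, 0], [1, 0, 1]], D = diag(5, -4, 0), P⁻¹ = [[-1, -2, 0], [1, 1, 0], [1, 2, 1]].
C² = P·diag(25, 16, 0)·P⁻¹ = [[7, -18, 0], [9, 34, 0], [-25, -50, 0]].
The requested entry is 9.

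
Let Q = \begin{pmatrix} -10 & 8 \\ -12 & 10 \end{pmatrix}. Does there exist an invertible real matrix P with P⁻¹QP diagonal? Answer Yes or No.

Characteristic polynomial: p(μ) = μ^2 - 4 = (μ - 2)(μ + 2).
All 2 eigenvalues are distinct, so Q is diagonalizable.

Yes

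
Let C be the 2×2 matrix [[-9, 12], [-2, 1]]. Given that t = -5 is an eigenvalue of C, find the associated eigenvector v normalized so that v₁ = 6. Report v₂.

C + 5I = [[-4, 12], [-2, 6]].
Solving (C + 5I)v = 0 gives the eigenspace spanned by (6, 2).
With v₁ = 6, v = (6, 2), so v₂ = 2.

2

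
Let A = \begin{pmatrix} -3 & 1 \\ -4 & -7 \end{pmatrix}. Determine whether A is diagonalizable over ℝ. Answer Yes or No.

Characteristic polynomial: p(t) = t^2 + 10t + 25 = (t + 5)^2.
t = -5 has algebraic multiplicity 2; rank(A + 5I) = 1, so geometric multiplicity = 1.
Geometric multiplicity < algebraic multiplicity, so A is not diagonalizable.

No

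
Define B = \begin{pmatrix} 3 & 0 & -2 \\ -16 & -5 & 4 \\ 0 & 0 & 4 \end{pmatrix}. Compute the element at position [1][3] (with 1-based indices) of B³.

-74

Characteristic polynomial: λ^3 - 2λ^2 - 23λ + 60 = (λ - 4)(λ - 3)(λ + 5), so the eigenvalues are -5, 3, 4.
λ=3: eigenvector (1, -2, 0).
λ=-5: eigenvector (0, 1, 0).
λ=4: eigenvector (-2, 4, 1).
P = [[1, 0, -2], [-2, 1, 4], [0, 0, 1]], D = diag(3, -5, 4), P⁻¹ = [[1, 0, 2], [2, 1, 0], [0, 0, 1]].
B³ = P·diag(27, -125, 64)·P⁻¹ = [[27, 0, -74], [-304, -125, 148], [0, 0, 64]].
The requested entry is -74.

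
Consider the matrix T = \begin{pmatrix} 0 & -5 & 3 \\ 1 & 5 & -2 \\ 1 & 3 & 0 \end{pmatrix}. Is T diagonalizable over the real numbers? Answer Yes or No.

Characteristic polynomial: p(s) = s^3 - 5s^2 + 8s - 4 = (s - 2)^2(s - 1).
s = 2 has algebraic multiplicity 2; rank(T − 2I) = 2, so geometric multiplicity = 1.
Geometric multiplicity < algebraic multiplicity, so T is not diagonalizable.

No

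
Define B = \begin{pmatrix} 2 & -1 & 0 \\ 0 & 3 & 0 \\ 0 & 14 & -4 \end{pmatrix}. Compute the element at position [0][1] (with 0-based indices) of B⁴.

-65

Characteristic polynomial: t^3 - t^2 - 14t + 24 = (t - 3)(t - 2)(t + 4), so the eigenvalues are -4, 2, 3.
t=3: eigenvector (-1, 1, 2).
t=2: eigenvector (1, 0, 0).
t=-4: eigenvector (0, 0, 1).
P = [[-1, 1, 0], [1, 0, 0], [2, 0, 1]], D = diag(3, 2, -4), P⁻¹ = [[0, 1, 0], [1, 1, 0], [0, -2, 1]].
B⁴ = P·diag(81, 16, 256)·P⁻¹ = [[16, -65, 0], [0, 81, 0], [0, -350, 256]].
The requested entry is -65.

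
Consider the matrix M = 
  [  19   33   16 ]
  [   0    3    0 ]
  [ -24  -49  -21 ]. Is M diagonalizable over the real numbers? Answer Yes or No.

Characteristic polynomial: p(r) = r^3 - r^2 - 21r + 45 = (r - 3)^2(r + 5).
r = 3 has algebraic multiplicity 2; rank(M − 3I) = 2, so geometric multiplicity = 1.
Geometric multiplicity < algebraic multiplicity, so M is not diagonalizable.

No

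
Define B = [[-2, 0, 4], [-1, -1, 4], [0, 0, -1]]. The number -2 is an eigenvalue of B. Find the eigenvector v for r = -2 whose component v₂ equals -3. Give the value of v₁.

-3

B + 2I = [[0, 0, 4], [-1, 1, 4], [0, 0, 1]].
Solving (B + 2I)v = 0 gives the eigenspace spanned by (-3, -3, 0).
With v₂ = -3, v = (-3, -3, 0), so v₁ = -3.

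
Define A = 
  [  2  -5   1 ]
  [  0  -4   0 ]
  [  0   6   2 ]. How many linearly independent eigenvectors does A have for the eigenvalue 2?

A − 2I = [[0, -5, 1], [0, -6, 0], [0, 6, 0]].
This matrix has rank 2, so its null space has dimension 3 − 2 = 1.

1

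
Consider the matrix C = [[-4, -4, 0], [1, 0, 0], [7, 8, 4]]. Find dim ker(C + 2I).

1

C + 2I = [[-2, -4, 0], [1, 2, 0], [7, 8, 6]].
This matrix has rank 2, so its null space has dimension 3 − 2 = 1.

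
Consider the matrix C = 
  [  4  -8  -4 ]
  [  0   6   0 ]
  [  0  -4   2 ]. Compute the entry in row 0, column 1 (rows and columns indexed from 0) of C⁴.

Characteristic polynomial: λ^3 - 12λ^2 + 44λ - 48 = (λ - 6)(λ - 4)(λ - 2), so the eigenvalues are 2, 4, 6.
λ=4: eigenvector (1, 0, 0).
λ=6: eigenvector (-2, 1, -1).
λ=2: eigenvector (2, 0, 1).
P = [[1, -2, 2], [0, 1, 0], [0, -1, 1]], D = diag(4, 6, 2), P⁻¹ = [[1, 0, -2], [0, 1, 0], [0, 1, 1]].
C⁴ = P·diag(256, 1296, 16)·P⁻¹ = [[256, -2560, -480], [0, 1296, 0], [0, -1280, 16]].
The requested entry is -2560.

-2560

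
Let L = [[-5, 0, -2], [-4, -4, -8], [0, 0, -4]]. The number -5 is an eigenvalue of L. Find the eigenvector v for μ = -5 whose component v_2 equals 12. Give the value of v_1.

L + 5I = [[0, 0, -2], [-4, 1, -8], [0, 0, 1]].
Solving (L + 5I)v = 0 gives the eigenspace spanned by (3, 12, 0).
With v_2 = 12, v = (3, 12, 0), so v_1 = 3.

3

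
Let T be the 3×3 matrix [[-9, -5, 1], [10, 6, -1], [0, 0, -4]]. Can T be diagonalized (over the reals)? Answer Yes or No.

Characteristic polynomial: p(λ) = λ^3 + 7λ^2 + 8λ - 16 = (λ - 1)(λ + 4)^2.
λ = -4 has algebraic multiplicity 2; rank(T + 4I) = 2, so geometric multiplicity = 1.
Geometric multiplicity < algebraic multiplicity, so T is not diagonalizable.

No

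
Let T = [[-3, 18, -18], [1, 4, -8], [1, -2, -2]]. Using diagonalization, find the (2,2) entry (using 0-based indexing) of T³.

10

Characteristic polynomial: r^3 + r^2 - 30r - 72 = (r - 6)(r + 3)(r + 4), so the eigenvalues are -4, -3, 6.
r=-3: eigenvector (1, 1, 1).
r=6: eigenvector (2, 1, 0).
r=-4: eigenvector (0, 1, 1).
P = [[1, 2, 0], [1, 1, 1], [1, 0, 1]], D = diag(-3, 6, -4), P⁻¹ = [[1, -2, 2], [0, 1, -1], [-1, 2, -1]].
T³ = P·diag(-27, 216, -64)·P⁻¹ = [[-27, 486, -486], [37, 142, -206], [37, -74, 10]].
The requested entry is 10.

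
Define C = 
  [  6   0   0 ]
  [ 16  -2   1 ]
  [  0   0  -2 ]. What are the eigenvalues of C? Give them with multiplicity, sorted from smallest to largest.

Characteristic polynomial: p(μ) = μ^3 - 2μ^2 - 20μ - 24 = (μ - 6)(μ + 2)^2.
Roots (with multiplicity): -2, -2, 6.

-2, -2, 6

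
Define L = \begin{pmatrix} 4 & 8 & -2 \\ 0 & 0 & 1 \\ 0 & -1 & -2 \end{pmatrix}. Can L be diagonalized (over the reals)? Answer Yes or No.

Characteristic polynomial: p(μ) = μ^3 - 2μ^2 - 7μ - 4 = (μ - 4)(μ + 1)^2.
μ = -1 has algebraic multiplicity 2; rank(L + 1I) = 2, so geometric multiplicity = 1.
Geometric multiplicity < algebraic multiplicity, so L is not diagonalizable.

No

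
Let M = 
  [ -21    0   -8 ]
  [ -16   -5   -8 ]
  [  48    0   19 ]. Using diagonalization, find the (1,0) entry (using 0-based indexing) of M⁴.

Characteristic polynomial: λ^3 + 7λ^2 - 5λ - 75 = (λ - 3)(λ + 5)^2, so the eigenvalues are -5, -5, 3.
λ=-5: eigenvector (1, 2, -2).
λ=-5: eigenvector (0, 1, 0).
λ=3: eigenvector (-1, -1, 3).
P = [[1, 0, -1], [2, 1, -1], [-2, 0, 3]], D = diag(-5, -5, 3), P⁻¹ = [[3, 0, 1], [-4, 1, -1], [2, 0, 1]].
M⁴ = P·diag(625, 625, 81)·P⁻¹ = [[1713, 0, 544], [1088, 625, 544], [-3264, 0, -1007]].
The requested entry is 1088.

1088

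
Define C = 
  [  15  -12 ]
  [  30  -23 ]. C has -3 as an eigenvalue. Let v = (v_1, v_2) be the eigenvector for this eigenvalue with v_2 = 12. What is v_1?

8

C + 3I = [[18, -12], [30, -20]].
Solving (C + 3I)v = 0 gives the eigenspace spanned by (8, 12).
With v_2 = 12, v = (8, 12), so v_1 = 8.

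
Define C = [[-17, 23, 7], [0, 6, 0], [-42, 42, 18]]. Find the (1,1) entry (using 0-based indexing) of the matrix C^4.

Characteristic polynomial: s^3 - 7s^2 - 6s + 72 = (s - 6)(s - 4)(s + 3), so the eigenvalues are -3, 4, 6.
s=-3: eigenvector (1, 0, 2).
s=4: eigenvector (1, 0, 3).
s=6: eigenvector (1, 1, 0).
P = [[1, 1, 1], [0, 0, 1], [2, 3, 0]], D = diag(-3, 4, 6), P⁻¹ = [[3, -3, -1], [-2, 2, 1], [0, 1, 0]].
C⁴ = P·diag(81, 256, 1296)·P⁻¹ = [[-269, 1565, 175], [0, 1296, 0], [-1050, 1050, 606]].
The requested entry is 1296.

1296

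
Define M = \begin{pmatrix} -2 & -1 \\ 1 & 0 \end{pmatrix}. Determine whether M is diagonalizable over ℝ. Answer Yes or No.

Characteristic polynomial: p(r) = r^2 + 2r + 1 = (r + 1)^2.
r = -1 has algebraic multiplicity 2; rank(M + 1I) = 1, so geometric multiplicity = 1.
Geometric multiplicity < algebraic multiplicity, so M is not diagonalizable.

No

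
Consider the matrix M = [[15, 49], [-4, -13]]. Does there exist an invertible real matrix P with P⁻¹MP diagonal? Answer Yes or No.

No

Characteristic polynomial: p(s) = s^2 - 2s + 1 = (s - 1)^2.
s = 1 has algebraic multiplicity 2; rank(M − 1I) = 1, so geometric multiplicity = 1.
Geometric multiplicity < algebraic multiplicity, so M is not diagonalizable.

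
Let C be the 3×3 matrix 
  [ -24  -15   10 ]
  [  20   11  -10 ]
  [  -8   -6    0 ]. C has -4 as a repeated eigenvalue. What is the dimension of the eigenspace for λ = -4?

C + 4I = [[-20, -15, 10], [20, 15, -10], [-8, -6, 4]].
This matrix has rank 1, so its null space has dimension 3 − 1 = 2.

2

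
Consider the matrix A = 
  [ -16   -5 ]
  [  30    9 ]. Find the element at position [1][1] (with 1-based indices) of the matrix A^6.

139966

Characteristic polynomial: μ^2 + 7μ + 6 = (μ + 1)(μ + 6), so the eigenvalues are -6, -1.
μ=-6: eigenvector (1, -2).
μ=-1: eigenvector (-1, 3).
P = [[1, -1], [-2, 3]], D = diag(-6, -1), P⁻¹ = [[3, 1], [2, 1]].
A⁶ = P·diag(46656, 1)·P⁻¹ = [[139966, 46655], [-279930, -93309]].
The requested entry is 139966.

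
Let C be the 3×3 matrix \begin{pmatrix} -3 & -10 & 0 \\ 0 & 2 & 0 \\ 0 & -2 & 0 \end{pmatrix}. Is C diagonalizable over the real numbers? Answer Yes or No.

Yes

Characteristic polynomial: p(λ) = λ^3 + λ^2 - 6λ = λ(λ - 2)(λ + 3).
All 3 eigenvalues are distinct, so C is diagonalizable.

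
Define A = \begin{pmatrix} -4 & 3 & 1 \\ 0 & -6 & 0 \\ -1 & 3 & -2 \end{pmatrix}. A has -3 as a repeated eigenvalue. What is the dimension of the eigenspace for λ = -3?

A + 3I = [[-1, 3, 1], [0, -3, 0], [-1, 3, 1]].
This matrix has rank 2, so its null space has dimension 3 − 2 = 1.

1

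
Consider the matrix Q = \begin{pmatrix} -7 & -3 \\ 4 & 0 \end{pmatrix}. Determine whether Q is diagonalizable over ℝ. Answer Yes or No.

Yes

Characteristic polynomial: p(λ) = λ^2 + 7λ + 12 = (λ + 3)(λ + 4).
All 2 eigenvalues are distinct, so Q is diagonalizable.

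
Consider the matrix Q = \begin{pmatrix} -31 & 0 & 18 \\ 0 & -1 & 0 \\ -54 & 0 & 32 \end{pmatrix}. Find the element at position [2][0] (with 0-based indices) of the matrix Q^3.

-1134

Characteristic polynomial: r^3 - 21r - 20 = (r - 5)(r + 1)(r + 4), so the eigenvalues are -4, -1, 5.
r=-4: eigenvector (-2, 0, -3).
r=-1: eigenvector (0, 1, 0).
r=5: eigenvector (1, 0, 2).
P = [[-2, 0, 1], [0, 1, 0], [-3, 0, 2]], D = diag(-4, -1, 5), P⁻¹ = [[-2, 0, 1], [0, 1, 0], [-3, 0, 2]].
Q³ = P·diag(-64, -1, 125)·P⁻¹ = [[-631, 0, 378], [0, -1, 0], [-1134, 0, 692]].
The requested entry is -1134.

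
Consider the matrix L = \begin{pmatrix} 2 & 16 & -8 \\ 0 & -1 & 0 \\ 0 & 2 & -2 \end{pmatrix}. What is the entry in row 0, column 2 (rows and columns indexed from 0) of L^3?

Characteristic polynomial: r^3 + r^2 - 4r - 4 = (r - 2)(r + 1)(r + 2), so the eigenvalues are -2, -1, 2.
r=2: eigenvector (1, 0, 0).
r=-1: eigenvector (0, 1, 2).
r=-2: eigenvector (2, 0, 1).
P = [[1, 0, 2], [0, 1, 0], [0, 2, 1]], D = diag(2, -1, -2), P⁻¹ = [[1, 4, -2], [0, 1, 0], [0, -2, 1]].
L³ = P·diag(8, -1, -8)·P⁻¹ = [[8, 64, -32], [0, -1, 0], [0, 14, -8]].
The requested entry is -32.

-32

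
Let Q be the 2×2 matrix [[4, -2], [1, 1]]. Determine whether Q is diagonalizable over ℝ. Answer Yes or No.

Characteristic polynomial: p(μ) = μ^2 - 5μ + 6 = (μ - 3)(μ - 2).
All 2 eigenvalues are distinct, so Q is diagonalizable.

Yes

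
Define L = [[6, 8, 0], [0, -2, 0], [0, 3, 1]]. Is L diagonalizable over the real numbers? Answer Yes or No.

Characteristic polynomial: p(r) = r^3 - 5r^2 - 8r + 12 = (r - 6)(r - 1)(r + 2).
All 3 eigenvalues are distinct, so L is diagonalizable.

Yes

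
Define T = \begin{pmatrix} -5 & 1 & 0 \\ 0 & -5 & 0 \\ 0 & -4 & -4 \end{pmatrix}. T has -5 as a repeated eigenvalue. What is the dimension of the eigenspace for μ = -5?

1

T + 5I = [[0, 1, 0], [0, 0, 0], [0, -4, 1]].
This matrix has rank 2, so its null space has dimension 3 − 2 = 1.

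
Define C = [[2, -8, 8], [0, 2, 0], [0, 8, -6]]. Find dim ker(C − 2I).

2

C − 2I = [[0, -8, 8], [0, 0, 0], [0, 8, -8]].
This matrix has rank 1, so its null space has dimension 3 − 1 = 2.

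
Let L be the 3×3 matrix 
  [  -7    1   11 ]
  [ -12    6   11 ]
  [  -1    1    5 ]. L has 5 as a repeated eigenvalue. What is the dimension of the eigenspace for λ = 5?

1

L − 5I = [[-12, 1, 11], [-12, 1, 11], [-1, 1, 0]].
This matrix has rank 2, so its null space has dimension 3 − 2 = 1.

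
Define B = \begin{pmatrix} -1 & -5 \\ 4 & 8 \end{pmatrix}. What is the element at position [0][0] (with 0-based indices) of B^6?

Characteristic polynomial: λ^2 - 7λ + 12 = (λ - 4)(λ - 3), so the eigenvalues are 3, 4.
λ=4: eigenvector (1, -1).
λ=3: eigenvector (5, -4).
P = [[1, 5], [-1, -4]], D = diag(4, 3), P⁻¹ = [[-4, -5], [1, 1]].
B⁶ = P·diag(4096, 729)·P⁻¹ = [[-12739, -16835], [13468, 17564]].
The requested entry is -12739.

-12739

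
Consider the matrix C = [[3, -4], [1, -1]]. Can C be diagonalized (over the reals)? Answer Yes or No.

Characteristic polynomial: p(s) = s^2 - 2s + 1 = (s - 1)^2.
s = 1 has algebraic multiplicity 2; rank(C − 1I) = 1, so geometric multiplicity = 1.
Geometric multiplicity < algebraic multiplicity, so C is not diagonalizable.

No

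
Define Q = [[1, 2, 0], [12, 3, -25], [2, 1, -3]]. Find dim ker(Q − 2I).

1

Q − 2I = [[-1, 2, 0], [12, 1, -25], [2, 1, -5]].
This matrix has rank 2, so its null space has dimension 3 − 2 = 1.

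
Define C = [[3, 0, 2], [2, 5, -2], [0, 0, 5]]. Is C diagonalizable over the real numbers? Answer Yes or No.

Yes

Characteristic polynomial: p(μ) = μ^3 - 13μ^2 + 55μ - 75 = (μ - 5)^2(μ - 3).
μ = 5 has algebraic multiplicity 2; rank(C − 5I) = 1, so geometric multiplicity = 2.
Every eigenvalue has geometric = algebraic multiplicity, so C is diagonalizable.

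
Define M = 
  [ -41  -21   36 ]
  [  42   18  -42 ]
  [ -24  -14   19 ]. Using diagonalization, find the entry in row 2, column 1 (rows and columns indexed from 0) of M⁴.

-350

Characteristic polynomial: t^3 + 4t^2 - 17t - 60 = (t - 4)(t + 3)(t + 5), so the eigenvalues are -5, -3, 4.
t=-3: eigenvector (3, -2, 2).
t=4: eigenvector (-3, 3, -2).
t=-5: eigenvector (1, 0, 1).
P = [[3, -3, 1], [-2, 3, 0], [2, -2, 1]], D = diag(-3, 4, -5), P⁻¹ = [[3, 1, -3], [2, 1, -2], [-2, 0, 3]].
M⁴ = P·diag(81, 256, 625)·P⁻¹ = [[-2057, -525, 2682], [1050, 606, -1050], [-1788, -350, 2413]].
The requested entry is -350.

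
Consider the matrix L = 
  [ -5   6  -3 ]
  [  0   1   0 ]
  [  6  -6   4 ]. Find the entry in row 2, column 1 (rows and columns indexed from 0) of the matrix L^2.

6

Characteristic polynomial: t^3 - 3t + 2 = (t - 1)^2(t + 2), so the eigenvalues are -2, 1, 1.
t=1: eigenvector (2, 1, -2).
t=-2: eigenvector (1, 0, -1).
t=1: eigenvector (1, 1, 0).
P = [[2, 1, 1], [1, 0, 1], [-2, -1, 0]], D = diag(1, -2, 1), P⁻¹ = [[-1, 1, -1], [2, -2, 1], [1, 0, 1]].
L² = P·diag(1, 4, 1)·P⁻¹ = [[7, -6, 3], [0, 1, 0], [-6, 6, -2]].
The requested entry is 6.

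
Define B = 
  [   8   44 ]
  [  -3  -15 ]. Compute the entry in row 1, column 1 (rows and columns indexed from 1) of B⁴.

Characteristic polynomial: μ^2 + 7μ + 12 = (μ + 3)(μ + 4), so the eigenvalues are -4, -3.
μ=-4: eigenvector (-11, 3).
μ=-3: eigenvector (-4, 1).
P = [[-11, -4], [3, 1]], D = diag(-4, -3), P⁻¹ = [[1, 4], [-3, -11]].
B⁴ = P·diag(256, 81)·P⁻¹ = [[-1844, -7700], [525, 2181]].
The requested entry is -1844.

-1844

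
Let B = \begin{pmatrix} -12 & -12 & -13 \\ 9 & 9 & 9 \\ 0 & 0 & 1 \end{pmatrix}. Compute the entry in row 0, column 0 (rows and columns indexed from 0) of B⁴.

Characteristic polynomial: t^3 + 2t^2 - 3t = t(t - 1)(t + 3), so the eigenvalues are -3, 0, 1.
t=-3: eigenvector (4, -3, 0).
t=1: eigenvector (-1, 0, 1).
t=0: eigenvector (-1, 1, 0).
P = [[4, -1, -1], [-3, 0, 1], [0, 1, 0]], D = diag(-3, 1, 0), P⁻¹ = [[1, 1, 1], [0, 0, 1], [3, 4, 3]].
B⁴ = P·diag(81, 1, 0)·P⁻¹ = [[324, 324, 323], [-243, -243, -243], [0, 0, 1]].
The requested entry is 324.

324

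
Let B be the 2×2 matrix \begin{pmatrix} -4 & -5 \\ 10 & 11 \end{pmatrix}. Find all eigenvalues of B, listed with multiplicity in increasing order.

Characteristic polynomial: p(t) = t^2 - 7t + 6 = (t - 6)(t - 1).
Roots (with multiplicity): 1, 6.

1, 6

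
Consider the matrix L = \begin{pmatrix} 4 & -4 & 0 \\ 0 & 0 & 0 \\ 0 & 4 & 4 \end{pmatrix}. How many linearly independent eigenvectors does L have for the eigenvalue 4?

2

L − 4I = [[0, -4, 0], [0, -4, 0], [0, 4, 0]].
This matrix has rank 1, so its null space has dimension 3 − 1 = 2.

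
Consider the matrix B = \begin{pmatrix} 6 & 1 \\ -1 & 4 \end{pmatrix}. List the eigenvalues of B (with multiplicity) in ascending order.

5, 5

Characteristic polynomial: p(λ) = λ^2 - 10λ + 25 = (λ - 5)^2.
Roots (with multiplicity): 5, 5.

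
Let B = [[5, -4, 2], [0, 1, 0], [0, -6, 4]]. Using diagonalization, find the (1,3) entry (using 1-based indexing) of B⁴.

738

Characteristic polynomial: μ^3 - 10μ^2 + 29μ - 20 = (μ - 5)(μ - 4)(μ - 1), so the eigenvalues are 1, 4, 5.
μ=5: eigenvector (1, 0, 0).
μ=1: eigenvector (0, 1, 2).
μ=4: eigenvector (-2, 0, 1).
P = [[1, 0, -2], [0, 1, 0], [0, 2, 1]], D = diag(5, 1, 4), P⁻¹ = [[1, -4, 2], [0, 1, 0], [0, -2, 1]].
B⁴ = P·diag(625, 1, 256)·P⁻¹ = [[625, -1476, 738], [0, 1, 0], [0, -510, 256]].
The requested entry is 738.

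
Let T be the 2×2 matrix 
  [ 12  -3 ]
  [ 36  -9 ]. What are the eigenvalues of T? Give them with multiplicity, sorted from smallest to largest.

Characteristic polynomial: p(s) = s^2 - 3s = s(s - 3).
Roots (with multiplicity): 0, 3.

0, 3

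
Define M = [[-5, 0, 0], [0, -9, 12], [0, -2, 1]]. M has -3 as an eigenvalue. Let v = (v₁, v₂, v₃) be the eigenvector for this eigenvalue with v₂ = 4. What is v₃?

M + 3I = [[-2, 0, 0], [0, -6, 12], [0, -2, 4]].
Solving (M + 3I)v = 0 gives the eigenspace spanned by (0, 4, 2).
With v₂ = 4, v = (0, 4, 2), so v₃ = 2.

2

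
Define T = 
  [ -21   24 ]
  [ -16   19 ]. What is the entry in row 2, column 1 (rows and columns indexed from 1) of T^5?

Characteristic polynomial: s^2 + 2s - 15 = (s - 3)(s + 5), so the eigenvalues are -5, 3.
s=3: eigenvector (1, 1).
s=-5: eigenvector (3, 2).
P = [[1, 3], [1, 2]], D = diag(3, -5), P⁻¹ = [[-2, 3], [1, -1]].
T⁵ = P·diag(243, -3125)·P⁻¹ = [[-9861, 10104], [-6736, 6979]].
The requested entry is -6736.

-6736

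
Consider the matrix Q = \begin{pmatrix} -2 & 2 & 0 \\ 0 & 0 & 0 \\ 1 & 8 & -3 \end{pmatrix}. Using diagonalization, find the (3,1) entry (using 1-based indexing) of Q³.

Characteristic polynomial: μ^3 + 5μ^2 + 6μ = μ(μ + 2)(μ + 3), so the eigenvalues are -3, -2, 0.
μ=-2: eigenvector (1, 0, 1).
μ=0: eigenvector (1, 1, 3).
μ=-3: eigenvector (0, 0, 1).
P = [[1, 1, 0], [0, 1, 0], [1, 3, 1]], D = diag(-2, 0, -3), P⁻¹ = [[1, -1, 0], [0, 1, 0], [-1, -2, 1]].
Q³ = P·diag(-8, 0, -27)·P⁻¹ = [[-8, 8, 0], [0, 0, 0], [19, 62, -27]].
The requested entry is 19.

19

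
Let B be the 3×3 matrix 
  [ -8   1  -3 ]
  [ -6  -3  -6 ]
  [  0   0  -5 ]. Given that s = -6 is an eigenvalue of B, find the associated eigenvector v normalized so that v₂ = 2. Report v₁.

1

B + 6I = [[-2, 1, -3], [-6, 3, -6], [0, 0, 1]].
Solving (B + 6I)v = 0 gives the eigenspace spanned by (1, 2, 0).
With v₂ = 2, v = (1, 2, 0), so v₁ = 1.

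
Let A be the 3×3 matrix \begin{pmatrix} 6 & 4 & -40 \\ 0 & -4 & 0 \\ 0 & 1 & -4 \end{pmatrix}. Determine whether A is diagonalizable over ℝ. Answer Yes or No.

No

Characteristic polynomial: p(s) = s^3 + 2s^2 - 32s - 96 = (s - 6)(s + 4)^2.
s = -4 has algebraic multiplicity 2; rank(A + 4I) = 2, so geometric multiplicity = 1.
Geometric multiplicity < algebraic multiplicity, so A is not diagonalizable.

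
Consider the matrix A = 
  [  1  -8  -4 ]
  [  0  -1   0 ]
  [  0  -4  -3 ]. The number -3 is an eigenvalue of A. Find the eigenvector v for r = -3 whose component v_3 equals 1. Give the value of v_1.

A + 3I = [[4, -8, -4], [0, 2, 0], [0, -4, 0]].
Solving (A + 3I)v = 0 gives the eigenspace spanned by (1, 0, 1).
With v_3 = 1, v = (1, 0, 1), so v_1 = 1.

1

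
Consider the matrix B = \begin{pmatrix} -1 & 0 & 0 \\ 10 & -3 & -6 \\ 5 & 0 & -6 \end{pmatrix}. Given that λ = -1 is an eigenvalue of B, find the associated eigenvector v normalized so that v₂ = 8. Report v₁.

4

B + 1I = [[0, 0, 0], [10, -2, -6], [5, 0, -5]].
Solving (B + 1I)v = 0 gives the eigenspace spanned by (4, 8, 4).
With v₂ = 8, v = (4, 8, 4), so v₁ = 4.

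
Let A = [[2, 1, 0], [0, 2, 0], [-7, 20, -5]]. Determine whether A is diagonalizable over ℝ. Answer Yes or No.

No

Characteristic polynomial: p(r) = r^3 + r^2 - 16r + 20 = (r - 2)^2(r + 5).
r = 2 has algebraic multiplicity 2; rank(A − 2I) = 2, so geometric multiplicity = 1.
Geometric multiplicity < algebraic multiplicity, so A is not diagonalizable.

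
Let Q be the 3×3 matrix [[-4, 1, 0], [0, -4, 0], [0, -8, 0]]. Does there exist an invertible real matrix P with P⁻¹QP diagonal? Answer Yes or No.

Characteristic polynomial: p(t) = t^3 + 8t^2 + 16t = t(t + 4)^2.
t = -4 has algebraic multiplicity 2; rank(Q + 4I) = 2, so geometric multiplicity = 1.
Geometric multiplicity < algebraic multiplicity, so Q is not diagonalizable.

No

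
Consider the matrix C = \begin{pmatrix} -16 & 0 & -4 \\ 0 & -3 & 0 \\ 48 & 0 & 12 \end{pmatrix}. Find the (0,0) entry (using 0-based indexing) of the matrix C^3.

-256

Characteristic polynomial: λ^3 + 7λ^2 + 12λ = λ(λ + 3)(λ + 4), so the eigenvalues are -4, -3, 0.
λ=-4: eigenvector (1, 0, -3).
λ=-3: eigenvector (0, 1, 0).
λ=0: eigenvector (-1, 0, 4).
P = [[1, 0, -1], [0, 1, 0], [-3, 0, 4]], D = diag(-4, -3, 0), P⁻¹ = [[4, 0, 1], [0, 1, 0], [3, 0, 1]].
C³ = P·diag(-64, -27, 0)·P⁻¹ = [[-256, 0, -64], [0, -27, 0], [768, 0, 192]].
The requested entry is -256.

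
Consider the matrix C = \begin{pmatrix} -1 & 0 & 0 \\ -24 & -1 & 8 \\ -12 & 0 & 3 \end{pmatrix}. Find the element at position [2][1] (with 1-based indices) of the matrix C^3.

Characteristic polynomial: t^3 - t^2 - 5t - 3 = (t - 3)(t + 1)^2, so the eigenvalues are -1, -1, 3.
t=-1: eigenvector (1, 4, 3).
t=-1: eigenvector (0, 1, 0).
t=3: eigenvector (0, 2, 1).
P = [[1, 0, 0], [4, 1, 2], [3, 0, 1]], D = diag(-1, -1, 3), P⁻¹ = [[1, 0, 0], [2, 1, -2], [-3, 0, 1]].
C³ = P·diag(-1, -1, 27)·P⁻¹ = [[-1, 0, 0], [-168, -1, 56], [-84, 0, 27]].
The requested entry is -168.

-168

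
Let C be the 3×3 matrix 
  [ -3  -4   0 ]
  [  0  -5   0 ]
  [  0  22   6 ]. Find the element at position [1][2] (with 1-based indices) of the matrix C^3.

Characteristic polynomial: r^3 + 2r^2 - 33r - 90 = (r - 6)(r + 3)(r + 5), so the eigenvalues are -5, -3, 6.
r=-5: eigenvector (2, 1, -2).
r=-3: eigenvector (1, 0, 0).
r=6: eigenvector (0, 0, 1).
P = [[2, 1, 0], [1, 0, 0], [-2, 0, 1]], D = diag(-5, -3, 6), P⁻¹ = [[0, 1, 0], [1, -2, 0], [0, 2, 1]].
C³ = P·diag(-125, -27, 216)·P⁻¹ = [[-27, -196, 0], [0, -125, 0], [0, 682, 216]].
The requested entry is -196.

-196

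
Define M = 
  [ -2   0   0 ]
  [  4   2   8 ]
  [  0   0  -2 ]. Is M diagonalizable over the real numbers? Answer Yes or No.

Yes

Characteristic polynomial: p(s) = s^3 + 2s^2 - 4s - 8 = (s - 2)(s + 2)^2.
s = -2 has algebraic multiplicity 2; rank(M + 2I) = 1, so geometric multiplicity = 2.
Every eigenvalue has geometric = algebraic multiplicity, so M is diagonalizable.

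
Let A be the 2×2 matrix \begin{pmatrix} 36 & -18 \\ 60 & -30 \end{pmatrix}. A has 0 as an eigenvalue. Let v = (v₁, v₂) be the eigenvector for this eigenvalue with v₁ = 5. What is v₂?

10

A = [[36, -18], [60, -30]].
Solving (A)v = 0 gives the eigenspace spanned by (5, 10).
With v₁ = 5, v = (5, 10), so v₂ = 10.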